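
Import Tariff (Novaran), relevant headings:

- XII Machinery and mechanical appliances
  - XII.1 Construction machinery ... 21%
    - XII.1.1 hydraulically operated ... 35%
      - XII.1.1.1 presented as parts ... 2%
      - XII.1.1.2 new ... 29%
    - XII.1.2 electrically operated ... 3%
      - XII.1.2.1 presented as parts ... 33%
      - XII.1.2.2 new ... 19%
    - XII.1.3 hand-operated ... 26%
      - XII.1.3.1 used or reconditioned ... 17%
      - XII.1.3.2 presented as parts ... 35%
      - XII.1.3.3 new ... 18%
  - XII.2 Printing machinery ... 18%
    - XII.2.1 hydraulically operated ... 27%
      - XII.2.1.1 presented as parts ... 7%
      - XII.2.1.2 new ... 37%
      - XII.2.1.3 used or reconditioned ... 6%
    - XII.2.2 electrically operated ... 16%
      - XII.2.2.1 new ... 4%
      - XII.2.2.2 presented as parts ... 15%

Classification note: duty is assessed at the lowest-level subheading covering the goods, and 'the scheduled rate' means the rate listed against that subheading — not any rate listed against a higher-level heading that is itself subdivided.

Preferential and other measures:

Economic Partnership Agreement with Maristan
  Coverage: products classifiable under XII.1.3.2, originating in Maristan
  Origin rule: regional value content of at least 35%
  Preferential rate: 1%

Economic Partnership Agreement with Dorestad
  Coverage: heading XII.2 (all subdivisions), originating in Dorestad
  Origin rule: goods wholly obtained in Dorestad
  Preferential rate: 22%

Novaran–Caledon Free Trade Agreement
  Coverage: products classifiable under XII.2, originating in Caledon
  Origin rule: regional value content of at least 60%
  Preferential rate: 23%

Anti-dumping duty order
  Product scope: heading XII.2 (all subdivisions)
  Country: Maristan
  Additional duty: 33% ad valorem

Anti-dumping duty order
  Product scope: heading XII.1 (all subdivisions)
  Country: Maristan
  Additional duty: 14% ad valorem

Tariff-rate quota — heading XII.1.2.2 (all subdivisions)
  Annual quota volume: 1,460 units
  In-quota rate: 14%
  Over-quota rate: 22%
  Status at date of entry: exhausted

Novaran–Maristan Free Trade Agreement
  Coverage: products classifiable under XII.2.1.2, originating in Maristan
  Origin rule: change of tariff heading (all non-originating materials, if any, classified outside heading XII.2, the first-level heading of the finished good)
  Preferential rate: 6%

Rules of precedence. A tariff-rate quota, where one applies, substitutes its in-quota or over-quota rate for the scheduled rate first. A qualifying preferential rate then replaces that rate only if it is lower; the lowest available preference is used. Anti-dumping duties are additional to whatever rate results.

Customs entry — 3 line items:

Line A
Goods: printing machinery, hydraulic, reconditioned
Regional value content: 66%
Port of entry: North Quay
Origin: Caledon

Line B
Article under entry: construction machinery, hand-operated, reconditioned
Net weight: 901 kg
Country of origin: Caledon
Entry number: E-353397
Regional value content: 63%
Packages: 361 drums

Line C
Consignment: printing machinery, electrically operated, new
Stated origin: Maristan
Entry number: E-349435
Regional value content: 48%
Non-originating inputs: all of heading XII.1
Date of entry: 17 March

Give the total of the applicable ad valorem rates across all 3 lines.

60%

Line A: printing → XII.2; hydraulic → XII.2.1; reconditioned → XII.2.1.3. Scheduled 6%. Caledon agreement on XII.2: RVC ≥ 60% → 23% available; preference 23% not lower than 6% → no reduction. → 6%.
Line B: construction → XII.1; hand-operated → XII.1.3; reconditioned → XII.1.3.1. Scheduled 17%. Caledon agreement on XII.2: XII.1.3.1 not covered. → 17%.
Line C: printing → XII.2; electrically operated → XII.2.2; new → XII.2.2.1. Scheduled 4%. Maristan agreement on XII.1.3.2: XII.2.2.1 not covered; Maristan agreement on XII.2.1.2: XII.2.2.1 not covered; anti-dumping (Maristan, XII.2): +33%; total 4% + 33% = 37%. → 37%.
Sum: 6% + 17% + 37% = 60%.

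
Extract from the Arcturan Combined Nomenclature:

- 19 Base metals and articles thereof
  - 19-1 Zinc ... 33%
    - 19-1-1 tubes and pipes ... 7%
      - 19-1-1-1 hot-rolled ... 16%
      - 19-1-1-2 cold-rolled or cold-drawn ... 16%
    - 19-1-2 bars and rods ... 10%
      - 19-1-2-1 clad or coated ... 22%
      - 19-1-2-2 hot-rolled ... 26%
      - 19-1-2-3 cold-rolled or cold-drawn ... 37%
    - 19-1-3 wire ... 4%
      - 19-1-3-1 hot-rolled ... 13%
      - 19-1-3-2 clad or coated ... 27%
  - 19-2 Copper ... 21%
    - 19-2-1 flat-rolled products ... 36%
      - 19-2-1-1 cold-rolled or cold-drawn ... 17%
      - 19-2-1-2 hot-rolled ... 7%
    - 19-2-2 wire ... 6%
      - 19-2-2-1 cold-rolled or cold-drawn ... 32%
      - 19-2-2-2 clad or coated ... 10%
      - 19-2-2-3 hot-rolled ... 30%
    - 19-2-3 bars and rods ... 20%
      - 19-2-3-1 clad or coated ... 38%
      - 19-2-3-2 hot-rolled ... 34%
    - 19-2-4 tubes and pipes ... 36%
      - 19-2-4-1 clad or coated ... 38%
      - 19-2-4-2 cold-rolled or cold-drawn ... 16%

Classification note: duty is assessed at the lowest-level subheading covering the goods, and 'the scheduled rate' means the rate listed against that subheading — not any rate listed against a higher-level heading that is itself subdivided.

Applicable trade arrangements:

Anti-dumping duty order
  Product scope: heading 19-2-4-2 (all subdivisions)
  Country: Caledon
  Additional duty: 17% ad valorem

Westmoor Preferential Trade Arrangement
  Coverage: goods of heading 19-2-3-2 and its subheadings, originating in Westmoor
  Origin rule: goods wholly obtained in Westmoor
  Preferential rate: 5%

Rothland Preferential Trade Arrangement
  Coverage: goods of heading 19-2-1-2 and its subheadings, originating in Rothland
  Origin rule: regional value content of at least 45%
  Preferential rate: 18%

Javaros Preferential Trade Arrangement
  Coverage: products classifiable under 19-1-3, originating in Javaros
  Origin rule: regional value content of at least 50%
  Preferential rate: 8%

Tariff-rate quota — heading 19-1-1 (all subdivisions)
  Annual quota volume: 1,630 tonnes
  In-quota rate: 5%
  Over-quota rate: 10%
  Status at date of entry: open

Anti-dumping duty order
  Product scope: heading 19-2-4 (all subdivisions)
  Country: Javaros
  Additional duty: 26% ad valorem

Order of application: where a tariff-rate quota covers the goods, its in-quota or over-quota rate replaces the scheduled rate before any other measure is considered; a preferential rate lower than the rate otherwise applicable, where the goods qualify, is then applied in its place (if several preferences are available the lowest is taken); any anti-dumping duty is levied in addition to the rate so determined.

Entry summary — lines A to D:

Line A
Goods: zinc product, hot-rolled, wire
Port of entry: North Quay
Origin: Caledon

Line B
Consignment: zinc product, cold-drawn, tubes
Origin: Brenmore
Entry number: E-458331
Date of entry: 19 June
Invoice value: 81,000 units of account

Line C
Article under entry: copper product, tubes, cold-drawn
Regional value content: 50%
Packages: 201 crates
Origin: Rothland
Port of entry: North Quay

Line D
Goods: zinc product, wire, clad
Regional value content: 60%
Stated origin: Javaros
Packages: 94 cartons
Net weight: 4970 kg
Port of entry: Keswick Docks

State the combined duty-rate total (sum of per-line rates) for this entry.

42%

Line A: zinc → 19-1; wire → 19-1-3; hot-rolled → 19-1-3-1. Scheduled 13%. No special measure applies. → 13%.
Line B: zinc → 19-1; tubes → 19-1-1; cold-drawn → 19-1-1-2. Scheduled 16%. quota on 19-1-1 open → in-quota 5%. → 5%.
Line C: copper → 19-2; tubes → 19-2-4; cold-drawn → 19-2-4-2. Scheduled 16%. Rothland agreement on 19-2-1-2: 19-2-4-2 not covered. → 16%.
Line D: zinc → 19-1; wire → 19-1-3; clad → 19-1-3-2. Scheduled 27%. Javaros agreement on 19-1-3: RVC ≥ 50% → 8% available; preferential 8%. → 8%.
Sum: 13% + 5% + 16% + 8% = 42%.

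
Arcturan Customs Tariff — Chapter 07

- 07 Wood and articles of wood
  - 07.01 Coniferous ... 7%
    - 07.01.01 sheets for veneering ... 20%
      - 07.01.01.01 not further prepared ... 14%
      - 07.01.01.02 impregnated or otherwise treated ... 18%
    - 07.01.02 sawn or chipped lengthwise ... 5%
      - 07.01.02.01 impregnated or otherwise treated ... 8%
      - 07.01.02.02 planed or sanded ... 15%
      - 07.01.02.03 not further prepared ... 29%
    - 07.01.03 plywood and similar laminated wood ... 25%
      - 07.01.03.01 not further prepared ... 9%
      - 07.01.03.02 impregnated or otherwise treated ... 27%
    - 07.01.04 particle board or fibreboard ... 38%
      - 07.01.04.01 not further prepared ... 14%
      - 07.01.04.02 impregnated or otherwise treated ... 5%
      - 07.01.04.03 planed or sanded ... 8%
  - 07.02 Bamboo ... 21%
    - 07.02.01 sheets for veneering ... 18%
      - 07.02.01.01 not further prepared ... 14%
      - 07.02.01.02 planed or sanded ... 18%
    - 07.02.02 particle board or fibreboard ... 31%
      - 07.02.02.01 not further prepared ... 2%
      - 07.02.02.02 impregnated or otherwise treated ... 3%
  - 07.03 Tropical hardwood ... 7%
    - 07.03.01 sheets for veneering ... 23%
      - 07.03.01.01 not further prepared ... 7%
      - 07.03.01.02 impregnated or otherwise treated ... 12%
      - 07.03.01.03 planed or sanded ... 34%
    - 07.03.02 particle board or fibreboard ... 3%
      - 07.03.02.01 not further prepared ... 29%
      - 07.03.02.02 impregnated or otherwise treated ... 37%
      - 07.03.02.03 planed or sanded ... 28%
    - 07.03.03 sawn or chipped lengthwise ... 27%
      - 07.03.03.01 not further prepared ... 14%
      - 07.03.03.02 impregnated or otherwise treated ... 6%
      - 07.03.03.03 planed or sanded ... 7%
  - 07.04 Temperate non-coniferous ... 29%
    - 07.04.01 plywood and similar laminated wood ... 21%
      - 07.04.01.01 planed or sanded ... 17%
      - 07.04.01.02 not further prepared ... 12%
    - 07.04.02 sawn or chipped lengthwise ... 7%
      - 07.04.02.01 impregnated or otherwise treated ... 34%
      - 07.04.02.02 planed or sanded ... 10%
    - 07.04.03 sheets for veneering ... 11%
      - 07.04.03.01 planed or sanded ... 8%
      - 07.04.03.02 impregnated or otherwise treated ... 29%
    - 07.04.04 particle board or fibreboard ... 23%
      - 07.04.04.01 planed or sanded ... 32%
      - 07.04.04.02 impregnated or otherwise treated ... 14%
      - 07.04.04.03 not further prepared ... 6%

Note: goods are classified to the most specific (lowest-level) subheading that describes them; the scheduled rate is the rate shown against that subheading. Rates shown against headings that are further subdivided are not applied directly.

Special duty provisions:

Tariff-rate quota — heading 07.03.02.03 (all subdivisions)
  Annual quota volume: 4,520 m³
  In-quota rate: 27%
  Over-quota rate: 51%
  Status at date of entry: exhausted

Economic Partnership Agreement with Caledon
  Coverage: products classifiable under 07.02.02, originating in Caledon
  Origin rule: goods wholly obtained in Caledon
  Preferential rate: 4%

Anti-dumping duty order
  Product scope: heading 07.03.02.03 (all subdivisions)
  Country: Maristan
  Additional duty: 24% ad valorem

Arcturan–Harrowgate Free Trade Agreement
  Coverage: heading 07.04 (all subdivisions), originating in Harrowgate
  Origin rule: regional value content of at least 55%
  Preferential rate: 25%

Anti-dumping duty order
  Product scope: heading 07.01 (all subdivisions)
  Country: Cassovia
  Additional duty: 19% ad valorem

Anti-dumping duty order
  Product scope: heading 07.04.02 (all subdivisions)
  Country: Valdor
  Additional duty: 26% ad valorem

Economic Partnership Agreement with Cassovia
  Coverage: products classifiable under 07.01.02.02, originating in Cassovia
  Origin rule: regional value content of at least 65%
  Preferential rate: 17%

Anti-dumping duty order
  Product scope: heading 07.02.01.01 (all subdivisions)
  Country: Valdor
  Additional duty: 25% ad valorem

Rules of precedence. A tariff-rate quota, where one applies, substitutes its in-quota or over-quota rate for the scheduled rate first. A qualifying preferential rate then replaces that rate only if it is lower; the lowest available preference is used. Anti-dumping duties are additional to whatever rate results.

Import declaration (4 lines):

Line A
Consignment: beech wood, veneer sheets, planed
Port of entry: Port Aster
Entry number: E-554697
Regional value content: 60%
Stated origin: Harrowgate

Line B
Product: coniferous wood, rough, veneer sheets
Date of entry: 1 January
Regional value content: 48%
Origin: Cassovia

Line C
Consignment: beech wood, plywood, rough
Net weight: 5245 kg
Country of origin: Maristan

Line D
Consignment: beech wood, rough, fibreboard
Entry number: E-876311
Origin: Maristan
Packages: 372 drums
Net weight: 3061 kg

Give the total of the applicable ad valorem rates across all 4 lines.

Line A: beech → 07.04; veneer sheets → 07.04.03; planed → 07.04.03.01. Scheduled 8%. Harrowgate agreement on 07.04: RVC ≥ 55% → 25% available; preference 25% not lower than 8% → no reduction. → 8%.
Line B: coniferous → 07.01; veneer sheets → 07.01.01; rough → 07.01.01.01. Scheduled 14%. Cassovia agreement on 07.01.02.02: 07.01.01.01 not covered; anti-dumping (Cassovia, 07.01): +19%; total 14% + 19% = 33%. → 33%.
Line C: beech → 07.04; plywood → 07.04.01; rough → 07.04.01.02. Scheduled 12%. No special measure applies. → 12%.
Line D: beech → 07.04; fibreboard → 07.04.04; rough → 07.04.04.03. Scheduled 6%. No special measure applies. → 6%.
Sum: 8% + 33% + 12% + 6% = 59%.

59%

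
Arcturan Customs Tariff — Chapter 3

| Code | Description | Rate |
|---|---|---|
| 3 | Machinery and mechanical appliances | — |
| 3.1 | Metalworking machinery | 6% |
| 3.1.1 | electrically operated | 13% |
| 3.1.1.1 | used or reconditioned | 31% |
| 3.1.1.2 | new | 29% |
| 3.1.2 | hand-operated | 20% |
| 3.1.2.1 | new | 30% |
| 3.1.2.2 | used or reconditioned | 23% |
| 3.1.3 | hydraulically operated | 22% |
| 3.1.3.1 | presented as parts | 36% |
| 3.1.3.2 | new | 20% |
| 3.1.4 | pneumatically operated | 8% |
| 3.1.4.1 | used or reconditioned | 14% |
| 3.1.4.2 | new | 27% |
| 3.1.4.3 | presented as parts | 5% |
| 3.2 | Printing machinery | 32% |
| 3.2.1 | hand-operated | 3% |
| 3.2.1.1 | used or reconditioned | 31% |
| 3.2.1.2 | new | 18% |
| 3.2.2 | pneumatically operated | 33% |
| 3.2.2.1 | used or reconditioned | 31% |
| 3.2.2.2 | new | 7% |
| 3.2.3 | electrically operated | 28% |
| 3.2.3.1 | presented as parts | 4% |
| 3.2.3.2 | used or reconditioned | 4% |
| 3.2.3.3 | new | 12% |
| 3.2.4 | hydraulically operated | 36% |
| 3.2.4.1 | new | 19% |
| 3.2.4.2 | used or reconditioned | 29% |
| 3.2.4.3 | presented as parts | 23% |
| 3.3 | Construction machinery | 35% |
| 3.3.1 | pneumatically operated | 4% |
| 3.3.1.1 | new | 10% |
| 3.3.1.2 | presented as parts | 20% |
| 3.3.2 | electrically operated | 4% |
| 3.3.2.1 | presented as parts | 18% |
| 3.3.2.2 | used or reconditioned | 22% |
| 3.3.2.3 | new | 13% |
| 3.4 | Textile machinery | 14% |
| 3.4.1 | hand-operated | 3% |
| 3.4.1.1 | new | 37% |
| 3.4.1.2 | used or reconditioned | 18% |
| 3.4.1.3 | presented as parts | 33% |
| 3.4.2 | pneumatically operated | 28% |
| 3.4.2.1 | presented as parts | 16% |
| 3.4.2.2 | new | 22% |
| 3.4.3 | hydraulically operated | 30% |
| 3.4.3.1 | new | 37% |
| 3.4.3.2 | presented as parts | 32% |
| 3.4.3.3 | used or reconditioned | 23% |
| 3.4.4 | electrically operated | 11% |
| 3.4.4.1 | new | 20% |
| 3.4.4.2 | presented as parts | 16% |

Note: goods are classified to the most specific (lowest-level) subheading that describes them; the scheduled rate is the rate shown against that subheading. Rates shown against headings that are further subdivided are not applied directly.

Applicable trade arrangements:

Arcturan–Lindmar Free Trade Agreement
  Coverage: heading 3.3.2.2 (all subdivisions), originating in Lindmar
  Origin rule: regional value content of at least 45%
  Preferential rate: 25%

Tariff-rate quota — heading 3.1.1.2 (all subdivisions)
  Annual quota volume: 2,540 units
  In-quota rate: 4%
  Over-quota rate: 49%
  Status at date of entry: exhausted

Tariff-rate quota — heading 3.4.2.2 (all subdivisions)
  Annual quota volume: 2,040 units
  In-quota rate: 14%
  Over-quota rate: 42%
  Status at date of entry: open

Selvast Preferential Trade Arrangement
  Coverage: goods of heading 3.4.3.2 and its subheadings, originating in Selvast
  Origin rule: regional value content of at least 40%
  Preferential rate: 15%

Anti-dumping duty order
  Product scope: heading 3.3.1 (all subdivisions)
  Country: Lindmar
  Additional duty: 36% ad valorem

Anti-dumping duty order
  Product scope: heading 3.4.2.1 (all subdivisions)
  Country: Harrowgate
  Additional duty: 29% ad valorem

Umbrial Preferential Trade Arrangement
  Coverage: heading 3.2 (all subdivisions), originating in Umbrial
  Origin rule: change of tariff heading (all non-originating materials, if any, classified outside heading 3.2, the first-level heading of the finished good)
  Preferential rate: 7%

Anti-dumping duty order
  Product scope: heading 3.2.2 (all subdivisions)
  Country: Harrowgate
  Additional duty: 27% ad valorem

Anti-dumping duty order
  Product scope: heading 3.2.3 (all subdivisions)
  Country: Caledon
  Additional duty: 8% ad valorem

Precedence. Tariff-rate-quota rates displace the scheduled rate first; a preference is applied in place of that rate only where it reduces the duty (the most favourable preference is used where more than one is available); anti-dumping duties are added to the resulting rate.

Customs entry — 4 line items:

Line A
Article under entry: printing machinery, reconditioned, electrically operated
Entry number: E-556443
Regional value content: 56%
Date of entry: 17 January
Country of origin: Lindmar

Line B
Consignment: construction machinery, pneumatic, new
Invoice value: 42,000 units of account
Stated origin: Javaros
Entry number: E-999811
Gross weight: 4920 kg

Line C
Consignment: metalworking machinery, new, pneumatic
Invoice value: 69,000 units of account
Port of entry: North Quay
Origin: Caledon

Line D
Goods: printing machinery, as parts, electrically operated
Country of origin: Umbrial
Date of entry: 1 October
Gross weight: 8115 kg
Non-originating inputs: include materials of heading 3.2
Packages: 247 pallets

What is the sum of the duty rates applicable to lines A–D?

Line A: printing → 3.2; electrically operated → 3.2.3; reconditioned → 3.2.3.2. Scheduled 4%. Lindmar agreement on 3.3.2.2: 3.2.3.2 not covered. → 4%.
Line B: construction → 3.3; pneumatic → 3.3.1; new → 3.3.1.1. Scheduled 10%. No special measure applies. → 10%.
Line C: metalworking → 3.1; pneumatic → 3.1.4; new → 3.1.4.2. Scheduled 27%. No special measure applies. → 27%.
Line D: printing → 3.2; electrically operated → 3.2.3; as parts → 3.2.3.1. Scheduled 4%. Umbrial agreement on 3.2: CTH not met. → 4%.
Sum: 4% + 10% + 27% + 4% = 45%.

45%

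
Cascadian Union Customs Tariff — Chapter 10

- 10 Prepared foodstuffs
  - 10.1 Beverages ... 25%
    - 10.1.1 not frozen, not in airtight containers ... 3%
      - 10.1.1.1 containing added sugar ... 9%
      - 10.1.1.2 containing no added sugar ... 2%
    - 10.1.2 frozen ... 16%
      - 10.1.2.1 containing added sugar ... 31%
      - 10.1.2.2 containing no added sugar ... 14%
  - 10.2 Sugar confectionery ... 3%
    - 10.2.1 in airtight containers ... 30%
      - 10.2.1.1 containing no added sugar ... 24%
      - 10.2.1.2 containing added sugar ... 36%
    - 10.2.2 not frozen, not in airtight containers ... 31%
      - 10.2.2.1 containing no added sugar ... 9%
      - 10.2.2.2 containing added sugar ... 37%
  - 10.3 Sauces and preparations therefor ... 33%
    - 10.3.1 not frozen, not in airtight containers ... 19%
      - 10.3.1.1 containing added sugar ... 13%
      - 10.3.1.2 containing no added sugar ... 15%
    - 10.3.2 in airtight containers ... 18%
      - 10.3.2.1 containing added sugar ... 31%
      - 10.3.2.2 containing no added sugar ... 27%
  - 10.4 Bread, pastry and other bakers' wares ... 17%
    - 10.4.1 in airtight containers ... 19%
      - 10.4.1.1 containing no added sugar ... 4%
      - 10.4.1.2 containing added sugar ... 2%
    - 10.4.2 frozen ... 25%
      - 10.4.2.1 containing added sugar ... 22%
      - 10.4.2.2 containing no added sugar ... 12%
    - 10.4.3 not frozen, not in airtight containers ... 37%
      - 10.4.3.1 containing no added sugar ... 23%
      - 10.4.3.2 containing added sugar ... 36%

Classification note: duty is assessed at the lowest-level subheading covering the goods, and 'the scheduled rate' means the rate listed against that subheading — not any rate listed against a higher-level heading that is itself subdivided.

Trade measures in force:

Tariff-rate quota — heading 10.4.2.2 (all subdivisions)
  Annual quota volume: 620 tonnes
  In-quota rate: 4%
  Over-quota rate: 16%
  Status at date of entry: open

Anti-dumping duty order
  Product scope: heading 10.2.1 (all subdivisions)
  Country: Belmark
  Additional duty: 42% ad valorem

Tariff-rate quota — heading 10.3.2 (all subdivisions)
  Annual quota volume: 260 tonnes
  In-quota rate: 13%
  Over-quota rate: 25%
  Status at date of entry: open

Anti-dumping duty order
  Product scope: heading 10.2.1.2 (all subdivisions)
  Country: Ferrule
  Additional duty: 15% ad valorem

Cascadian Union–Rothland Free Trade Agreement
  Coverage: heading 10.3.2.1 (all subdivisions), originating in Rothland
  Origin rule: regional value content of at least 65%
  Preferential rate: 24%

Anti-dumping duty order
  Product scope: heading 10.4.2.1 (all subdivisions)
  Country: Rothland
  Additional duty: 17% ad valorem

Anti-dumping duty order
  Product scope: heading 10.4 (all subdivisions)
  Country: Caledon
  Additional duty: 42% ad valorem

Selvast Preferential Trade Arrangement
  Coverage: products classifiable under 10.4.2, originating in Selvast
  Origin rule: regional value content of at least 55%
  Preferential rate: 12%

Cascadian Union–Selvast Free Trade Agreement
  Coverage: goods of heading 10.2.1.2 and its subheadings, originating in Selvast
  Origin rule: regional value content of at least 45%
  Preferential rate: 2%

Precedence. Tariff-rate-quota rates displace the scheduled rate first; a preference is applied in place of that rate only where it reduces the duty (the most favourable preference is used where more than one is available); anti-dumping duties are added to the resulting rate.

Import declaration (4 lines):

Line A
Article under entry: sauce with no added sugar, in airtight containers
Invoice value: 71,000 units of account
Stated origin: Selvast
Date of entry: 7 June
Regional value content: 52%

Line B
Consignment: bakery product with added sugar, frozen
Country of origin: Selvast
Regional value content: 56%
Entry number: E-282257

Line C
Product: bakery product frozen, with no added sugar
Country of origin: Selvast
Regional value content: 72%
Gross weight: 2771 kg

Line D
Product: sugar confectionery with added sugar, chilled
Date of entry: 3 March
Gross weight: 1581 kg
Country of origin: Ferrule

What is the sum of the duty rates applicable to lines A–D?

66%

Line A: sauce → 10.3; in airtight containers → 10.3.2; with no added sugar → 10.3.2.2. Scheduled 27%. quota on 10.3.2 open → in-quota 13%; Selvast agreement on 10.4.2: 10.3.2.2 not covered; Selvast agreement on 10.2.1.2: 10.3.2.2 not covered. → 13%.
Line B: bakery product → 10.4; frozen → 10.4.2; with added sugar → 10.4.2.1. Scheduled 22%. Selvast agreement on 10.4.2: RVC ≥ 55% → 12% available; Selvast agreement on 10.2.1.2: 10.4.2.1 not covered; preferential 12%. → 12%.
Line C: bakery product → 10.4; frozen → 10.4.2; with no added sugar → 10.4.2.2. Scheduled 12%. quota on 10.4.2.2 open → in-quota 4%; Selvast agreement on 10.4.2: RVC ≥ 55% → 12% available; Selvast agreement on 10.2.1.2: 10.4.2.2 not covered; preference 12% not lower than 4% → no reduction. → 4%.
Line D: sugar confectionery → 10.2; chilled → 10.2.2; with added sugar → 10.2.2.2. Scheduled 37%. No special measure applies. → 37%.
Sum: 13% + 12% + 4% + 37% = 66%.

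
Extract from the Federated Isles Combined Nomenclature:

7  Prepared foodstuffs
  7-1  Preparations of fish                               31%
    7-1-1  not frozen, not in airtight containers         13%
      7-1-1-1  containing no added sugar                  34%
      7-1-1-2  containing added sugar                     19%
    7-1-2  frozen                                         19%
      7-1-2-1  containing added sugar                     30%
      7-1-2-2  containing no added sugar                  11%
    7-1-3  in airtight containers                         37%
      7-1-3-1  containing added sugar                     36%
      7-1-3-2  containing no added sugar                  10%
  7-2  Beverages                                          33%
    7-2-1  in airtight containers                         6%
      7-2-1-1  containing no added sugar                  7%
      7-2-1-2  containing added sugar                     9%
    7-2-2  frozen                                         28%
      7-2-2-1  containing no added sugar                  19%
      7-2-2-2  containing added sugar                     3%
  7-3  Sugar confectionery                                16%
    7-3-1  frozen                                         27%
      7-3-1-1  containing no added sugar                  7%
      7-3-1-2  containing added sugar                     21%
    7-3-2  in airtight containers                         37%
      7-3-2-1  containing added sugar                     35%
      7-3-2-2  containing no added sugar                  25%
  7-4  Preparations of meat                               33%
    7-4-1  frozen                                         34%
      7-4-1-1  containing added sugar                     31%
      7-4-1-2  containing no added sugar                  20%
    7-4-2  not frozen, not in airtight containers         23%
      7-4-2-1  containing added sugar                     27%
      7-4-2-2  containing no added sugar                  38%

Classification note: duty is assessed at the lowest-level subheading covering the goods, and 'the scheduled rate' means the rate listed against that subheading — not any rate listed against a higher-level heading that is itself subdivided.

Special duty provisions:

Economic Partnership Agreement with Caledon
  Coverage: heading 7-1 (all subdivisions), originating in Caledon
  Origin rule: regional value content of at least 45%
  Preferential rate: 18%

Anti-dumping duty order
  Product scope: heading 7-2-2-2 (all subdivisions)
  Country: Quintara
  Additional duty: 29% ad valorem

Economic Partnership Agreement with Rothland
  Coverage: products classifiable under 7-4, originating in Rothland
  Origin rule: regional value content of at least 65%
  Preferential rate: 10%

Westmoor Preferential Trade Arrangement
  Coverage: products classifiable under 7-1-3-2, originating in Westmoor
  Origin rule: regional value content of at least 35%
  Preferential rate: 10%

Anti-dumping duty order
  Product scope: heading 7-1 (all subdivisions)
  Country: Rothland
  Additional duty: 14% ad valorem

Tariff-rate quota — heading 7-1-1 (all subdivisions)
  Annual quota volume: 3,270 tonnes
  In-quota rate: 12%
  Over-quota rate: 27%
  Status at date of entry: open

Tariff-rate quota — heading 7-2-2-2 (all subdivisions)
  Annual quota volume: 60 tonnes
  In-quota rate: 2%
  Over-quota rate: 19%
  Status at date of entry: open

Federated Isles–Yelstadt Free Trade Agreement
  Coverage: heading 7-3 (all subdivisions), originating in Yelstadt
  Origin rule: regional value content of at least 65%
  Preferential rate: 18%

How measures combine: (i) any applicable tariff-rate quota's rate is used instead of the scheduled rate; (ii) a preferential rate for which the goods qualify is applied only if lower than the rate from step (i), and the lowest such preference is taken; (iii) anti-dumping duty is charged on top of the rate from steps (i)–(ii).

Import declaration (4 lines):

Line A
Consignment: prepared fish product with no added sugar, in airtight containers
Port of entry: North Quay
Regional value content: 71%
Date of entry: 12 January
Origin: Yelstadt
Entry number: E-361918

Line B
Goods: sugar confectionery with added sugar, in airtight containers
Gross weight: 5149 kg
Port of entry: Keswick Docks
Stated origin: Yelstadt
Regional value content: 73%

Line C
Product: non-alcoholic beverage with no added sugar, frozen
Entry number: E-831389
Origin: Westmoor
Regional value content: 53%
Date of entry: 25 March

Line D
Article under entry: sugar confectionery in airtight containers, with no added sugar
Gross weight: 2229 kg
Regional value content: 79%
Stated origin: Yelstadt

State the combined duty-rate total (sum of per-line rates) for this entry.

Line A: prepared fish product → 7-1; in airtight containers → 7-1-3; with no added sugar → 7-1-3-2. Scheduled 10%. Yelstadt agreement on 7-3: 7-1-3-2 not covered. → 10%.
Line B: sugar confectionery → 7-3; in airtight containers → 7-3-2; with added sugar → 7-3-2-1. Scheduled 35%. Yelstadt agreement on 7-3: RVC ≥ 65% → 18% available; preferential 18%. → 18%.
Line C: non-alcoholic beverage → 7-2; frozen → 7-2-2; with no added sugar → 7-2-2-1. Scheduled 19%. Westmoor agreement on 7-1-3-2: 7-2-2-1 not covered. → 19%.
Line D: sugar confectionery → 7-3; in airtight containers → 7-3-2; with no added sugar → 7-3-2-2. Scheduled 25%. Yelstadt agreement on 7-3: RVC ≥ 65% → 18% available; preferential 18%. → 18%.
Sum: 10% + 18% + 19% + 18% = 65%.

65%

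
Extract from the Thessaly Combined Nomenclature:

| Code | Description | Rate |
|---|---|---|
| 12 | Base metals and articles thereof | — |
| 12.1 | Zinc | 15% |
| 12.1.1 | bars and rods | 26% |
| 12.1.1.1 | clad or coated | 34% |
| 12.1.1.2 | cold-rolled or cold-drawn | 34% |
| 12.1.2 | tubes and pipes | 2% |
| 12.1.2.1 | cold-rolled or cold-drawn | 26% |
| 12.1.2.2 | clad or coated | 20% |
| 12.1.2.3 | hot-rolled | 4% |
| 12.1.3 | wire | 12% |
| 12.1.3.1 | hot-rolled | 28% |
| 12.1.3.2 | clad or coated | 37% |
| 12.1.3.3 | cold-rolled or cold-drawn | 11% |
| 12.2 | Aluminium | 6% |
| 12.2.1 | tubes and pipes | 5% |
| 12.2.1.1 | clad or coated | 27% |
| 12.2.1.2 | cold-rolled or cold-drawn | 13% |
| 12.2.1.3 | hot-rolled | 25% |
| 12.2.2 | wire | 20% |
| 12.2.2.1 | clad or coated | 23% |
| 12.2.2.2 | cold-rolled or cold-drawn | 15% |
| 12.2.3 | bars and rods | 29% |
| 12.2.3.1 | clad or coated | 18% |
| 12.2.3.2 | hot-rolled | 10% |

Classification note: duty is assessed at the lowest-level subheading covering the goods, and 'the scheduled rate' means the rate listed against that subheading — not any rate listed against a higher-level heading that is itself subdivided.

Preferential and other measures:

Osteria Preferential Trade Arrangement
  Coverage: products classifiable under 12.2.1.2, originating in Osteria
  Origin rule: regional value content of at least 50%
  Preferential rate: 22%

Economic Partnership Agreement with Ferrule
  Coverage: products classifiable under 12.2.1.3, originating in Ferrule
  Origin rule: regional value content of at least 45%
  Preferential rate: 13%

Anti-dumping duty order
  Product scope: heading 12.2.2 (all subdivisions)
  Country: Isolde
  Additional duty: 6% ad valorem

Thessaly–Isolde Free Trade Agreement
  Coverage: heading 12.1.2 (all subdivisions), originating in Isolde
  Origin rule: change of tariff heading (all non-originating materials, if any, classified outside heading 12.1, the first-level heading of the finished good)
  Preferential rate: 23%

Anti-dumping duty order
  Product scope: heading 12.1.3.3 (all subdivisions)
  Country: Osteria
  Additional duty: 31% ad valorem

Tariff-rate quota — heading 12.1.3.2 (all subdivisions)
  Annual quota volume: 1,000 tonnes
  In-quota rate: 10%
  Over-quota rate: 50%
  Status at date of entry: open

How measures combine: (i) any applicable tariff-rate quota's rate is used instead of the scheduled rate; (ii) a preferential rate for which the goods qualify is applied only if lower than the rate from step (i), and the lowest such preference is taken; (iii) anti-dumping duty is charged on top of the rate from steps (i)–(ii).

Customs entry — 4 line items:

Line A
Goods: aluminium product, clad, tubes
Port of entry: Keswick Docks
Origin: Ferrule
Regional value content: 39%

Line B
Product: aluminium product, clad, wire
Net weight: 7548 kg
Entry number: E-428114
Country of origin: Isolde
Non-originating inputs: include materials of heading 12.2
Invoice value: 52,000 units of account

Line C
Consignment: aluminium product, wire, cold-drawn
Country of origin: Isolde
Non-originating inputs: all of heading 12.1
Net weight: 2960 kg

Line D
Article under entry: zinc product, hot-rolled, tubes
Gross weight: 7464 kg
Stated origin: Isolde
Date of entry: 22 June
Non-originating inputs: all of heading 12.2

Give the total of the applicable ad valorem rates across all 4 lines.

81%

Line A: aluminium → 12.2; tubes → 12.2.1; clad → 12.2.1.1. Scheduled 27%. Ferrule agreement on 12.2.1.3: 12.2.1.1 not covered. → 27%.
Line B: aluminium → 12.2; wire → 12.2.2; clad → 12.2.2.1. Scheduled 23%. Isolde agreement on 12.1.2: 12.2.2.1 not covered; anti-dumping (Isolde, 12.2.2): +6%; total 23% + 6% = 29%. → 29%.
Line C: aluminium → 12.2; wire → 12.2.2; cold-drawn → 12.2.2.2. Scheduled 15%. Isolde agreement on 12.1.2: 12.2.2.2 not covered; anti-dumping (Isolde, 12.2.2): +6%; total 15% + 6% = 21%. → 21%.
Line D: zinc → 12.1; tubes → 12.1.2; hot-rolled → 12.1.2.3. Scheduled 4%. Isolde agreement on 12.1.2: CTH met → 23% available; preference 23% not lower than 4% → no reduction. → 4%.
Sum: 27% + 29% + 21% + 4% = 81%.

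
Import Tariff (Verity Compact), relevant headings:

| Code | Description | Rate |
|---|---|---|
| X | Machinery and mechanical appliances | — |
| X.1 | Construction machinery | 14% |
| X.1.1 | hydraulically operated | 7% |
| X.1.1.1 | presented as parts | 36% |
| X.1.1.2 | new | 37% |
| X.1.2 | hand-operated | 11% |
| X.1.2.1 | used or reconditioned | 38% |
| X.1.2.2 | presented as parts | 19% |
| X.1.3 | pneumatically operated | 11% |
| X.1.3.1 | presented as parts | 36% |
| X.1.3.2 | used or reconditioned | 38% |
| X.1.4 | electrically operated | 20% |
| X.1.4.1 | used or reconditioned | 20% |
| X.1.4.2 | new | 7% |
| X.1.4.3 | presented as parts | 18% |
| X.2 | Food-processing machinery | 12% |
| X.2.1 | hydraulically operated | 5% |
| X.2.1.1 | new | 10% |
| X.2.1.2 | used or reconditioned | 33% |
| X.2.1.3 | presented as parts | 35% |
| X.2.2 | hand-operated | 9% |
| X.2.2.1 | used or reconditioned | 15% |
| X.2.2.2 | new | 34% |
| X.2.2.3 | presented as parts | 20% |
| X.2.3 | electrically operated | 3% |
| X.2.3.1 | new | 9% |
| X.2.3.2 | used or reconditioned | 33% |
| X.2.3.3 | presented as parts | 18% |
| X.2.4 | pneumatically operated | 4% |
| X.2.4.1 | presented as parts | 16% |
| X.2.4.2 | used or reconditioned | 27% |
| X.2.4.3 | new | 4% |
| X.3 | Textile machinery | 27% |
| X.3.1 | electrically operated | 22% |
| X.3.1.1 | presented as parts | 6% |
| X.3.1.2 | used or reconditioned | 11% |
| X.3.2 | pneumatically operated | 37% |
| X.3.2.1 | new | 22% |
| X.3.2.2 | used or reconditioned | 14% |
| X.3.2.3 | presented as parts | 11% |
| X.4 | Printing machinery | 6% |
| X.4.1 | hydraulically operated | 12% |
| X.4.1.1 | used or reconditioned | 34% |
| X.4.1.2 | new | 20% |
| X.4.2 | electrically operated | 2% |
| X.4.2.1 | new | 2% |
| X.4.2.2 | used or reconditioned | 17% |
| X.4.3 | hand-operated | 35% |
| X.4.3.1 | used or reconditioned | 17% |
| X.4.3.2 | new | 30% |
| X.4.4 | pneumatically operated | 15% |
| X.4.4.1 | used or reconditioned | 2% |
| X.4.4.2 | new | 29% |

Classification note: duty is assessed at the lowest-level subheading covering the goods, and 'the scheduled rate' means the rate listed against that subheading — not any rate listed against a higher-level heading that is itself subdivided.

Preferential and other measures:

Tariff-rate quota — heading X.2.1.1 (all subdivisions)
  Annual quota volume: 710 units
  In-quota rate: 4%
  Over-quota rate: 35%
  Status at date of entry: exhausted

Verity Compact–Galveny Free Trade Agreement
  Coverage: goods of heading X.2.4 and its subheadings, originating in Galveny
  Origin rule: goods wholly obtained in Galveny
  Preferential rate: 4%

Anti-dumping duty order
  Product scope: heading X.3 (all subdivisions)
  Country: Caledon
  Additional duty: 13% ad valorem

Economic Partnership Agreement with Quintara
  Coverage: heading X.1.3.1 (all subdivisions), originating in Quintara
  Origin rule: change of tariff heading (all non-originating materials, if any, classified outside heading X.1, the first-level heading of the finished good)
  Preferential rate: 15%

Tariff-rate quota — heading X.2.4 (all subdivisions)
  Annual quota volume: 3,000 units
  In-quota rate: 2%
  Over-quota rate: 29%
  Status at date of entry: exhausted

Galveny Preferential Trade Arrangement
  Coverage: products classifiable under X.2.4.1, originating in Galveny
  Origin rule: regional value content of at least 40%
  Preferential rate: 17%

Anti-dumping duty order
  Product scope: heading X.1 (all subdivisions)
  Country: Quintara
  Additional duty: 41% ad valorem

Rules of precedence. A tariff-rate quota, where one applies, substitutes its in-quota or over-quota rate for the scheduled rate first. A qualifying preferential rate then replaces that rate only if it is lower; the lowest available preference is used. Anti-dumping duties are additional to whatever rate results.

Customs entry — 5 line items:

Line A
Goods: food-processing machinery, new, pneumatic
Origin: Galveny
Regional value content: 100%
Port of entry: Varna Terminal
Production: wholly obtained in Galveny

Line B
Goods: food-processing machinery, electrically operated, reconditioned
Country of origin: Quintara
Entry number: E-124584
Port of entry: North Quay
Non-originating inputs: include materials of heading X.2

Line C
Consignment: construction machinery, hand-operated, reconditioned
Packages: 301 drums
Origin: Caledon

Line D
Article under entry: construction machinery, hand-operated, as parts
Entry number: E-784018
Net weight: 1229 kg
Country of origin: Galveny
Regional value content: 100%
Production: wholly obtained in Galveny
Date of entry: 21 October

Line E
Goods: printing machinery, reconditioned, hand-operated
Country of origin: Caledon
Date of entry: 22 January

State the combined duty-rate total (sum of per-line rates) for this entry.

111%

Line A: food-processing → X.2; pneumatic → X.2.4; new → X.2.4.3. Scheduled 4%. quota on X.2.4 exhausted → over-quota 29%; Galveny agreement on X.2.4: wholly obtained → 4% available; Galveny agreement on X.2.4.1: X.2.4.3 not covered; preferential 4%. → 4%.
Line B: food-processing → X.2; electrically operated → X.2.3; reconditioned → X.2.3.2. Scheduled 33%. Quintara agreement on X.1.3.1: X.2.3.2 not covered. → 33%.
Line C: construction → X.1; hand-operated → X.1.2; reconditioned → X.1.2.1. Scheduled 38%. No special measure applies. → 38%.
Line D: construction → X.1; hand-operated → X.1.2; as parts → X.1.2.2. Scheduled 19%. Galveny agreement on X.2.4: X.1.2.2 not covered; Galveny agreement on X.2.4.1: X.1.2.2 not covered. → 19%.
Line E: printing → X.4; hand-operated → X.4.3; reconditioned → X.4.3.1. Scheduled 17%. No special measure applies. → 17%.
Sum: 4% + 33% + 38% + 19% + 17% = 111%.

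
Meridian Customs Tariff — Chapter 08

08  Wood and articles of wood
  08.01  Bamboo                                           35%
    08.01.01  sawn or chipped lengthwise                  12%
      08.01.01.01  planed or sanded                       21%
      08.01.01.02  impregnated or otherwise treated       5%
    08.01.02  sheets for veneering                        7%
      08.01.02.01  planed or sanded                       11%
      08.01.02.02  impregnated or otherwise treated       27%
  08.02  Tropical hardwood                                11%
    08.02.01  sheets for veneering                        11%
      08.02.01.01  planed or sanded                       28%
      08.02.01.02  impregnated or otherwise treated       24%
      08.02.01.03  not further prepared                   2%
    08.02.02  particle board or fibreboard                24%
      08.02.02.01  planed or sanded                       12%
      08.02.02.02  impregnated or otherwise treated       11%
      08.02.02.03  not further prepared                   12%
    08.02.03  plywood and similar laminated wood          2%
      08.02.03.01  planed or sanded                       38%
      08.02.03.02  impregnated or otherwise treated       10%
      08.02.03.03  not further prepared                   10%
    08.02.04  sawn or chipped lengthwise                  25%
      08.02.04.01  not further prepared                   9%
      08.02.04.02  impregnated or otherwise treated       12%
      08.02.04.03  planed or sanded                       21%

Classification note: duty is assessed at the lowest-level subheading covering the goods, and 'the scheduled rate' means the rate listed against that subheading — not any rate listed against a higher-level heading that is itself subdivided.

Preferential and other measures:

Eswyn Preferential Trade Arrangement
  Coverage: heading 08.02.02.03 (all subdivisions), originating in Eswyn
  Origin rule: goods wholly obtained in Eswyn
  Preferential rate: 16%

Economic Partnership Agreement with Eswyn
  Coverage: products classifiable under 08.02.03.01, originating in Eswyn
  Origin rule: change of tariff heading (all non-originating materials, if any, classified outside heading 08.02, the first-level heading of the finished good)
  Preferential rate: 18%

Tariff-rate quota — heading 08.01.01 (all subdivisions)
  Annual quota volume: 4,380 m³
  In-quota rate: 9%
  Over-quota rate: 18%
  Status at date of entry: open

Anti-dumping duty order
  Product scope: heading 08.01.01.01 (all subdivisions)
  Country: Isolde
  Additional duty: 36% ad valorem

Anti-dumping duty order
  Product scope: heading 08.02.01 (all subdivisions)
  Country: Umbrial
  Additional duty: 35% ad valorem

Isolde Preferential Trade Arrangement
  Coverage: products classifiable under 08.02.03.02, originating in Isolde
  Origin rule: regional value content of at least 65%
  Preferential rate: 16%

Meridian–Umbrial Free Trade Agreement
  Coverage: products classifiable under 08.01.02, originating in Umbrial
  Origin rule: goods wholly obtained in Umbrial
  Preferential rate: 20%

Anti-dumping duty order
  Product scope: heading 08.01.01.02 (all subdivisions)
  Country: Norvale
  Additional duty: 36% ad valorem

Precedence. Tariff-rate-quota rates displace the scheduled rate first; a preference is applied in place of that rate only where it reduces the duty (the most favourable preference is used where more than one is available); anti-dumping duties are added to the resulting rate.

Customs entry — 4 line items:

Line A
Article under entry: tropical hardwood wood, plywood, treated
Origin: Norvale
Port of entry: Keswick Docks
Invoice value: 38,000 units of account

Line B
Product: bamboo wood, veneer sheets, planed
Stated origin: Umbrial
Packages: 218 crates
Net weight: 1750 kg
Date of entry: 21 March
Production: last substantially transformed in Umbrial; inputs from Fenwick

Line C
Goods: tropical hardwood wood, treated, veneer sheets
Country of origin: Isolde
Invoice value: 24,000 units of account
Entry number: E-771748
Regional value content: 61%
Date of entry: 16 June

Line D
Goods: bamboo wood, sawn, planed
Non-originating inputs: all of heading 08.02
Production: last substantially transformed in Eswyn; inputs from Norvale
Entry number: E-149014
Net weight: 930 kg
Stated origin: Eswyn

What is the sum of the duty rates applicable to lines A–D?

Line A: tropical hardwood → 08.02; plywood → 08.02.03; treated → 08.02.03.02. Scheduled 10%. No special measure applies. → 10%.
Line B: bamboo → 08.01; veneer sheets → 08.01.02; planed → 08.01.02.01. Scheduled 11%. Umbrial agreement on 08.01.02: not wholly obtained. → 11%.
Line C: tropical hardwood → 08.02; veneer sheets → 08.02.01; treated → 08.02.01.02. Scheduled 24%. Isolde agreement on 08.02.03.02: 08.02.01.02 not covered. → 24%.
Line D: bamboo → 08.01; sawn → 08.01.01; planed → 08.01.01.01. Scheduled 21%. quota on 08.01.01 open → in-quota 9%; Eswyn agreement on 08.02.02.03: 08.01.01.01 not covered; Eswyn agreement on 08.02.03.01: 08.01.01.01 not covered. → 9%.
Sum: 10% + 11% + 24% + 9% = 54%.

54%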